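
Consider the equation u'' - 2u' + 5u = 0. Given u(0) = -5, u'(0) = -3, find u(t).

Characteristic equation r² - 2r + 5 = 0 has discriminant (-2)² - 4·(5) = -16 < 0, so r = 1 ± 2i.
Hence u_h = C1*cos(2*t)*exp(t) + C2*exp(t)*sin(2*t).
Apply the initial conditions: u(0) = C1 = -5 and u'(0) = C1 + 2*C2 = -3. Solving gives C1 = -5, C2 = 1.

u = exp(t)*sin(2*t) - 5*cos(2*t)*exp(t)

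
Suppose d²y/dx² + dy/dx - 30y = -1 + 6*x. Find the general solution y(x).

Characteristic equation r² + r - 30 = 0 factors as (r - 5)(r + 6) = 0, so r = 5, -6.
Hence y_h = C1*exp(5*x) + C2*exp(-6*x).
For the particular solution try y_p = A0 + A1*x. Substituting and matching coefficients of each power of x gives A0 = 2/75, A1 = -1/5, so y_p = 2/75 - x/5.

y = 2/75 - x/5 + C1*exp(5*x) + C2*exp(-6*x)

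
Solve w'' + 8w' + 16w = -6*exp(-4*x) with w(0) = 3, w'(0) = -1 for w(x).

w = 3*exp(-4*x) - 3*x**2*exp(-4*x) + 11*x*exp(-4*x)

Characteristic equation r² + 8r + 16 = 0 has discriminant (8)² - 4·(16) = 0, so r = -4 is a repeated root.
Hence w_h = (C1 + C2*x)*exp(-4*x).
Since exp(-4*x) solves the homogeneous equation (r = -4 is a root of multiplicity 2), multiply the trial by x^2. Try w_p = A*x^2*exp(-4*x). Substituting into the equation and dividing by exp(-4*x) gives A = -3, so w_p = -3*x^2*exp(-4*x).
General solution: w = C1*exp(-4*x) - 3*x^2*exp(-4*x) + C2*x*exp(-4*x).
Apply the initial conditions: w(0) = C1 = 3 and w'(0) = C2 - 4*C1 = -1. Solving gives C1 = 3, C2 = 11.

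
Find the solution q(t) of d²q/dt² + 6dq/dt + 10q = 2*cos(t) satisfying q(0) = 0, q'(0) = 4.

Characteristic equation r² + 6r + 10 = 0 has discriminant (6)² - 4·(10) = -4 < 0, so r = -3 ± i.
Hence q_h = C1*cos(t)*exp(-3*t) + C2*exp(-3*t)*sin(t).
Try q_p = A*cos(t) + B*sin(t). Substituting and equating the coefficients of cos(t) and sin(t) gives A = 2/13, B = 4/39, so q_p = 2*cos(t)/13 + 4*sin(t)/39.
General solution: q = 2*cos(t)/13 + 4*sin(t)/39 + C1*cos(t)*exp(-3*t) + C2*exp(-3*t)*sin(t).
Apply the initial conditions: q(0) = 2/13 + C1 = 0 and q'(0) = 4/39 + C2 - 3*C1 = 4. Solving gives C1 = -2/13, C2 = 134/39.

q = 2*cos(t)/13 + 4*sin(t)/39 - 2*cos(t)*exp(-3*t)/13 + 134*exp(-3*t)*sin(t)/39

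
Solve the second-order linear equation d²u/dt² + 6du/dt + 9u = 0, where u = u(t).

u = C1*exp(-3*t) + C2*t*exp(-3*t)

Characteristic equation r² + 6r + 9 = 0 has discriminant (6)² - 4·(9) = 0, so r = -3 is a repeated root.
Hence u_h = (C1 + C2*t)*exp(-3*t).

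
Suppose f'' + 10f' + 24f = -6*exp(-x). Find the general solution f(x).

Characteristic equation r² + 10r + 24 = 0 factors as (r + 6)(r + 4) = 0, so r = -6, -4.
Hence f_h = C1*exp(-6*x) + C2*exp(-4*x).
Try f_p = A*exp(-x). Substituting into the equation and dividing by exp(-x) gives A = -2/5, so f_p = -2*exp(-x)/5.

f = -2*exp(-x)/5 + C1*exp(-6*x) + C2*exp(-4*x)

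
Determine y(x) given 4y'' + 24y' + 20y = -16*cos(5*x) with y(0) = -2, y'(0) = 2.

Divide through by 4: y'' + 6y' + 5y = -4*cos(5*x).
Characteristic equation r² + 6r + 5 = 0 factors as (r + 1)(r + 5) = 0, so r = -1, -5.
Hence y_h = C1*exp(-x) + C2*exp(-5*x).
Try y_p = A*cos(5*x) + B*sin(5*x). Substituting and equating the coefficients of cos(5x) and sin(5x) gives A = 4/65, B = -6/65, so y_p = -6*sin(5*x)/65 + 4*cos(5*x)/65.
General solution: y = -6*sin(5*x)/65 + 4*cos(5*x)/65 + C1*exp(-x) + C2*exp(-5*x).
Apply the initial conditions: y(0) = 4/65 + C1 + C2 = -2 and y'(0) = -6/13 - C1 - 5*C2 = 2. Solving gives C1 = -51/26, C2 = -1/10.

y = -51*exp(-x)/26 - 6*sin(5*x)/65 - exp(-5*x)/10 + 4*cos(5*x)/65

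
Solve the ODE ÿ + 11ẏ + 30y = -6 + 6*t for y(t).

Characteristic equation r² + 11r + 30 = 0 factors as (r + 6)(r + 5) = 0, so r = -6, -5.
Hence y_h = C1*exp(-6*t) + C2*exp(-5*t).
For the particular solution try y_p = A0 + A1*t. Substituting and matching coefficients of each power of t gives A0 = -41/150, A1 = 1/5, so y_p = -41/150 + t/5.

y = -41/150 + t/5 + C1*exp(-6*t) + C2*exp(-5*t)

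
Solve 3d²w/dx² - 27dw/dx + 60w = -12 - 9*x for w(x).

w = -107/400 - 3*x/20 + C1*exp(4*x) + C2*exp(5*x)

Divide through by 3: w'' - 9w' + 20w = -4 - 3*x.
Characteristic equation r² - 9r + 20 = 0 factors as (r - 4)(r - 5) = 0, so r = 4, 5.
Hence w_h = C1*exp(4*x) + C2*exp(5*x).
For the particular solution try w_p = A0 + A1*x. Substituting and matching coefficients of each power of x gives A0 = -107/400, A1 = -3/20, so w_p = -107/400 - 3*x/20.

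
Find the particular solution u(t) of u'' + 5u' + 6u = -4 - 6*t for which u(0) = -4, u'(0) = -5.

Characteristic equation r² + 5r + 6 = 0 factors as (r + 2)(r + 3) = 0, so r = -2, -3.
Hence u_h = C1*exp(-2*t) + C2*exp(-3*t).
For the particular solution try u_p = A0 + A1*t. Substituting and matching coefficients of each power of t gives A0 = 1/6, A1 = -1, so u_p = 1/6 - t.
General solution: u = 1/6 - t + C1*exp(-2*t) + C2*exp(-3*t).
Apply the initial conditions: u(0) = 1/6 + C1 + C2 = -4 and u'(0) = -1 - 3*C2 - 2*C1 = -5. Solving gives C1 = -33/2, C2 = 37/3.

u = 1/6 - t - 33*exp(-2*t)/2 + 37*exp(-3*t)/3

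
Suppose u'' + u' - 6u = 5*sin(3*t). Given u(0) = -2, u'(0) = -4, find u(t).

Characteristic equation r² + r - 6 = 0 factors as (r - 2)(r + 3) = 0, so r = 2, -3.
Hence u_h = C1*exp(2*t) + C2*exp(-3*t).
Try u_p = A*cos(3*t) + B*sin(3*t). Substituting and equating the coefficients of cos(3t) and sin(3t) gives A = -5/78, B = -25/78, so u_p = -25*sin(3*t)/78 - 5*cos(3*t)/78.
General solution: u = -25*sin(3*t)/78 - 5*cos(3*t)/78 + C1*exp(2*t) + C2*exp(-3*t).
Apply the initial conditions: u(0) = -5/78 + C1 + C2 = -2 and u'(0) = -25/26 - 3*C2 + 2*C1 = -4. Solving gives C1 = -23/13, C2 = -1/6.

u = -25*sin(3*t)/78 - 23*exp(2*t)/13 - 5*cos(3*t)/78 - exp(-3*t)/6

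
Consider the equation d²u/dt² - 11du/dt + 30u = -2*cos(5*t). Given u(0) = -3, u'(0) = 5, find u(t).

u = -114*exp(5*t)/5 - cos(5*t)/305 + 11*sin(5*t)/305 + 1208*exp(6*t)/61

Characteristic equation r² - 11r + 30 = 0 factors as (r - 6)(r - 5) = 0, so r = 6, 5.
Hence u_h = C1*exp(6*t) + C2*exp(5*t).
Try u_p = A*cos(5*t) + B*sin(5*t). Substituting and equating the coefficients of cos(5t) and sin(5t) gives A = -1/305, B = 11/305, so u_p = -cos(5*t)/305 + 11*sin(5*t)/305.
General solution: u = -cos(5*t)/305 + 11*sin(5*t)/305 + C1*exp(6*t) + C2*exp(5*t).
Apply the initial conditions: u(0) = -1/305 + C1 + C2 = -3 and u'(0) = 11/61 + 5*C2 + 6*C1 = 5. Solving gives C1 = 1208/61, C2 = -114/5.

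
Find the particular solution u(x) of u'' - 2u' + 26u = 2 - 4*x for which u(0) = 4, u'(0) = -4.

u = 11/169 - 2*x/13 - 263*exp(x)*sin(5*x)/169 + 665*cos(5*x)*exp(x)/169

Characteristic equation r² - 2r + 26 = 0 has discriminant (-2)² - 4·(26) = -100 < 0, so r = 1 ± 5i.
Hence u_h = C1*cos(5*x)*exp(x) + C2*exp(x)*sin(5*x).
For the particular solution try u_p = A0 + A1*x. Substituting and matching coefficients of each power of x gives A0 = 11/169, A1 = -2/13, so u_p = 11/169 - 2*x/13.
General solution: u = 11/169 - 2*x/13 + C1*cos(5*x)*exp(x) + C2*exp(x)*sin(5*x).
Apply the initial conditions: u(0) = 11/169 + C1 = 4 and u'(0) = -2/13 + C1 + 5*C2 = -4. Solving gives C1 = 665/169, C2 = -263/169.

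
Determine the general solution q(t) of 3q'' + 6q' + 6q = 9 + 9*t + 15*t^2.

q = 5/2 - 7*t/2 + 5*t**2/2 + C1*cos(t)*exp(-t) + C2*exp(-t)*sin(t)

Divide through by 3: q'' + 2q' + 2q = 3 + 3*t + 5*t^2.
Characteristic equation r² + 2r + 2 = 0 has discriminant (2)² - 4·(2) = -4 < 0, so r = -1 ± i.
Hence q_h = C1*cos(t)*exp(-t) + C2*exp(-t)*sin(t).
For the particular solution try q_p = A0 + A1*t + A2*t^2. Substituting and matching coefficients of each power of t gives A0 = 5/2, A1 = -7/2, A2 = 5/2, so q_p = 5/2 - 7*t/2 + 5*t^2/2.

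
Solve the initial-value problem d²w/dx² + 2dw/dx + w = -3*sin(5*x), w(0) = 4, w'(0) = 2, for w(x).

Characteristic equation r² + 2r + 1 = 0 has discriminant (2)² - 4·(1) = 0, so r = -1 is a repeated root.
Hence w_h = (C1 + C2*x)*exp(-x).
Try w_p = A*cos(5*x) + B*sin(5*x). Substituting and equating the coefficients of cos(5x) and sin(5x) gives A = 15/338, B = 18/169, so w_p = 15*cos(5*x)/338 + 18*sin(5*x)/169.
General solution: w = 15*cos(5*x)/338 + 18*sin(5*x)/169 + C1*exp(-x) + C2*x*exp(-x).
Apply the initial conditions: w(0) = 15/338 + C1 = 4 and w'(0) = 90/169 + C2 - C1 = 2. Solving gives C1 = 1337/338, C2 = 141/26.

w = 15*cos(5*x)/338 + 18*sin(5*x)/169 + 1337*exp(-x)/338 + 141*x*exp(-x)/26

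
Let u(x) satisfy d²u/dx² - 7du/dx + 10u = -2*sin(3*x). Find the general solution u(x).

u = -21*cos(3*x)/221 - sin(3*x)/221 + C1*exp(2*x) + C2*exp(5*x)

Characteristic equation r² - 7r + 10 = 0 factors as (r - 2)(r - 5) = 0, so r = 2, 5.
Hence u_h = C1*exp(2*x) + C2*exp(5*x).
Try u_p = A*cos(3*x) + B*sin(3*x). Substituting and equating the coefficients of cos(3x) and sin(3x) gives A = -21/221, B = -1/221, so u_p = -21*cos(3*x)/221 - sin(3*x)/221.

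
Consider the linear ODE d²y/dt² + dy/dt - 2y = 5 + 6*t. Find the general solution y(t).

Characteristic equation r² + r - 2 = 0 factors as (r - 1)(r + 2) = 0, so r = 1, -2.
Hence y_h = C1*exp(t) + C2*exp(-2*t).
For the particular solution try y_p = A0 + A1*t. Substituting and matching coefficients of each power of t gives A0 = -4, A1 = -3, so y_p = -4 - 3*t.

y = -4 - 3*t + C1*exp(t) + C2*exp(-2*t)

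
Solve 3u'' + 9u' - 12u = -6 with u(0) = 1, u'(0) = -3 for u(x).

u = 1/2 - exp(x)/5 + 7*exp(-4*x)/10

Divide through by 3: u'' + 3u' - 4u = -2.
Characteristic equation r² + 3r - 4 = 0 factors as (r + 4)(r - 1) = 0, so r = -4, 1.
Hence u_h = C1*exp(-4*x) + C2*exp(x).
For the particular solution try u_p = A0. Substituting and matching coefficients of each power of x gives A0 = 1/2, so u_p = 1/2.
General solution: u = 1/2 + C1*exp(-4*x) + C2*exp(x).
Apply the initial conditions: u(0) = 1/2 + C1 + C2 = 1 and u'(0) = C2 - 4*C1 = -3. Solving gives C1 = 7/10, C2 = -1/5.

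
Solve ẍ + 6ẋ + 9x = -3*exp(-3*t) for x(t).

Characteristic equation r² + 6r + 9 = 0 has discriminant (6)² - 4·(9) = 0, so r = -3 is a repeated root.
Hence x_h = (C1 + C2*t)*exp(-3*t).
Since exp(-3*t) solves the homogeneous equation (r = -3 is a root of multiplicity 2), multiply the trial by t^2. Try x_p = A*t^2*exp(-3*t). Substituting into the equation and dividing by exp(-3*t) gives A = -3/2, so x_p = -3*t^2*exp(-3*t)/2.

x = C1*exp(-3*t) - 3*t**2*exp(-3*t)/2 + C2*t*exp(-3*t)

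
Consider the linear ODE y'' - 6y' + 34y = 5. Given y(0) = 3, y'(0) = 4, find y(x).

y = 5/34 - 31*exp(3*x)*sin(5*x)/34 + 97*cos(5*x)*exp(3*x)/34

Characteristic equation r² - 6r + 34 = 0 has discriminant (-6)² - 4·(34) = -100 < 0, so r = 3 ± 5i.
Hence y_h = C1*cos(5*x)*exp(3*x) + C2*exp(3*x)*sin(5*x).
For the particular solution try y_p = A0. Substituting and matching coefficients of each power of x gives A0 = 5/34, so y_p = 5/34.
General solution: y = 5/34 + C1*cos(5*x)*exp(3*x) + C2*exp(3*x)*sin(5*x).
Apply the initial conditions: y(0) = 5/34 + C1 = 3 and y'(0) = 3*C1 + 5*C2 = 4. Solving gives C1 = 97/34, C2 = -31/34.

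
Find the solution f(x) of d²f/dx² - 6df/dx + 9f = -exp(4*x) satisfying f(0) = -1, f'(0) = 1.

f = -exp(4*x) + 5*x*exp(3*x)

Characteristic equation r² - 6r + 9 = 0 has discriminant (-6)² - 4·(9) = 0, so r = 3 is a repeated root.
Hence f_h = (C1 + C2*x)*exp(3*x).
Try f_p = A*exp(4*x). Substituting into the equation and dividing by exp(4*x) gives A = -1, so f_p = -exp(4*x).
General solution: f = -exp(4*x) + C1*exp(3*x) + C2*x*exp(3*x).
Apply the initial conditions: f(0) = -1 + C1 = -1 and f'(0) = -4 + C2 + 3*C1 = 1. Solving gives C1 = 0, C2 = 5.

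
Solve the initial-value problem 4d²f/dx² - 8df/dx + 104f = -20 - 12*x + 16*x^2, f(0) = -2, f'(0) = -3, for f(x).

Divide through by 4: f'' - 2f' + 26f = -5 - 3*x + 4*x^2.
Characteristic equation r² - 2r + 26 = 0 has discriminant (-2)² - 4·(26) = -100 < 0, so r = 1 ± 5i.
Hence f_h = C1*cos(5*x)*exp(x) + C2*exp(x)*sin(5*x).
For the particular solution try f_p = A0 + A1*x + A2*x^2. Substituting and matching coefficients of each power of x gives A0 = -464/2197, A1 = -31/338, A2 = 2/13, so f_p = -464/2197 - 31*x/338 + 2*x^2/13.
General solution: f = -464/2197 - 31*x/338 + 2*x^2/13 + C1*cos(5*x)*exp(x) + C2*exp(x)*sin(5*x).
Apply the initial conditions: f(0) = -464/2197 + C1 = -2 and f'(0) = -31/338 + C1 + 5*C2 = -3. Solving gives C1 = -3930/2197, C2 = -4919/21970.

f = -464/2197 - 31*x/338 + 2*x**2/13 - 4919*exp(x)*sin(5*x)/21970 - 3930*cos(5*x)*exp(x)/2197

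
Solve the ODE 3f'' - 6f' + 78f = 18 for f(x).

f = 3/13 + C1*cos(5*x)*exp(x) + C2*exp(x)*sin(5*x)

Divide through by 3: f'' - 2f' + 26f = 6.
Characteristic equation r² - 2r + 26 = 0 has discriminant (-2)² - 4·(26) = -100 < 0, so r = 1 ± 5i.
Hence f_h = C1*cos(5*x)*exp(x) + C2*exp(x)*sin(5*x).
For the particular solution try f_p = A0. Substituting and matching coefficients of each power of x gives A0 = 3/13, so f_p = 3/13.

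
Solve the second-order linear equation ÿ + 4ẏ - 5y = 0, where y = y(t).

Characteristic equation r² + 4r - 5 = 0 factors as (r + 5)(r - 1) = 0, so r = -5, 1.
Hence y_h = C1*exp(-5*t) + C2*exp(t).

y = C1*exp(-5*t) + C2*exp(t)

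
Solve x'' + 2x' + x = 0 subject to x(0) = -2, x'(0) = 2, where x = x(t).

Characteristic equation r² + 2r + 1 = 0 has discriminant (2)² - 4·(1) = 0, so r = -1 is a repeated root.
Hence x_h = (C1 + C2*t)*exp(-t).
Apply the initial conditions: x(0) = C1 = -2 and x'(0) = C2 - C1 = 2. Solving gives C1 = -2, C2 = 0.

x = -2*exp(-t)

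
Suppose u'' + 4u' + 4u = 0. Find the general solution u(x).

u = C1*exp(-2*x) + C2*x*exp(-2*x)

Characteristic equation r² + 4r + 4 = 0 has discriminant (4)² - 4·(4) = 0, so r = -2 is a repeated root.
Hence u_h = (C1 + C2*x)*exp(-2*x).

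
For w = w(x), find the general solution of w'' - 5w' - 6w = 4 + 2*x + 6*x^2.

w = -19/9 - x**2 + 4*x/3 + C1*exp(6*x) + C2*exp(-x)

Characteristic equation r² - 5r - 6 = 0 factors as (r - 6)(r + 1) = 0, so r = 6, -1.
Hence w_h = C1*exp(6*x) + C2*exp(-x).
For the particular solution try w_p = A0 + A1*x + A2*x^2. Substituting and matching coefficients of each power of x gives A0 = -19/9, A1 = 4/3, A2 = -1, so w_p = -19/9 - x^2 + 4*x/3.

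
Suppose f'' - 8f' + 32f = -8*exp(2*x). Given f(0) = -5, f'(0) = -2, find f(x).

f = -2*exp(2*x)/5 - 23*cos(4*x)*exp(4*x)/5 + 43*exp(4*x)*sin(4*x)/10

Characteristic equation r² - 8r + 32 = 0 has discriminant (-8)² - 4·(32) = -64 < 0, so r = 4 ± 4i.
Hence f_h = C1*cos(4*x)*exp(4*x) + C2*exp(4*x)*sin(4*x).
Try f_p = A*exp(2*x). Substituting into the equation and dividing by exp(2*x) gives A = -2/5, so f_p = -2*exp(2*x)/5.
General solution: f = -2*exp(2*x)/5 + C1*cos(4*x)*exp(4*x) + C2*exp(4*x)*sin(4*x).
Apply the initial conditions: f(0) = -2/5 + C1 = -5 and f'(0) = -4/5 + 4*C1 + 4*C2 = -2. Solving gives C1 = -23/5, C2 = 43/10.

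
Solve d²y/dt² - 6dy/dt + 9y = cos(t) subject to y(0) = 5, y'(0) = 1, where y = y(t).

Characteristic equation r² - 6r + 9 = 0 has discriminant (-6)² - 4·(9) = 0, so r = 3 is a repeated root.
Hence y_h = (C1 + C2*t)*exp(3*t).
Try y_p = A*cos(t) + B*sin(t). Substituting and equating the coefficients of cos(t) and sin(t) gives A = 2/25, B = -3/50, so y_p = -3*sin(t)/50 + 2*cos(t)/25.
General solution: y = -3*sin(t)/50 + 2*cos(t)/25 + C1*exp(3*t) + C2*t*exp(3*t).
Apply the initial conditions: y(0) = 2/25 + C1 = 5 and y'(0) = -3/50 + C2 + 3*C1 = 1. Solving gives C1 = 123/25, C2 = -137/10.

y = -3*sin(t)/50 + 2*cos(t)/25 + 123*exp(3*t)/25 - 137*t*exp(3*t)/10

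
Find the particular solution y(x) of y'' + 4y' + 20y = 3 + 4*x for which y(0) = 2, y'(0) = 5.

Characteristic equation r² + 4r + 20 = 0 has discriminant (4)² - 4·(20) = -64 < 0, so r = -2 ± 4i.
Hence y_h = C1*cos(4*x)*exp(-2*x) + C2*exp(-2*x)*sin(4*x).
For the particular solution try y_p = A0 + A1*x. Substituting and matching coefficients of each power of x gives A0 = 11/100, A1 = 1/5, so y_p = 11/100 + x/5.
General solution: y = 11/100 + x/5 + C1*cos(4*x)*exp(-2*x) + C2*exp(-2*x)*sin(4*x).
Apply the initial conditions: y(0) = 11/100 + C1 = 2 and y'(0) = 1/5 - 2*C1 + 4*C2 = 5. Solving gives C1 = 189/100, C2 = 429/200.

y = 11/100 + x/5 + 189*cos(4*x)*exp(-2*x)/100 + 429*exp(-2*x)*sin(4*x)/200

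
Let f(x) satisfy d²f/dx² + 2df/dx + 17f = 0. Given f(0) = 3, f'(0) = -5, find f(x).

f = 3*cos(4*x)*exp(-x) - exp(-x)*sin(4*x)/2

Characteristic equation r² + 2r + 17 = 0 has discriminant (2)² - 4·(17) = -64 < 0, so r = -1 ± 4i.
Hence f_h = C1*cos(4*x)*exp(-x) + C2*exp(-x)*sin(4*x).
Apply the initial conditions: f(0) = C1 = 3 and f'(0) = -C1 + 4*C2 = -5. Solving gives C1 = 3, C2 = -1/2.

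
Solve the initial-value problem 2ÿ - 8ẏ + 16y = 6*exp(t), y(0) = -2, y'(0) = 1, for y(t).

Divide through by 2: y'' - 4y' + 8y = 3*exp(t).
Characteristic equation r² - 4r + 8 = 0 has discriminant (-4)² - 4·(8) = -16 < 0, so r = 2 ± 2i.
Hence y_h = C1*cos(2*t)*exp(2*t) + C2*exp(2*t)*sin(2*t).
Try y_p = A*exp(t). Substituting into the equation and dividing by exp(t) gives A = 3/5, so y_p = 3*exp(t)/5.
General solution: y = 3*exp(t)/5 + C1*cos(2*t)*exp(2*t) + C2*exp(2*t)*sin(2*t).
Apply the initial conditions: y(0) = 3/5 + C1 = -2 and y'(0) = 3/5 + 2*C1 + 2*C2 = 1. Solving gives C1 = -13/5, C2 = 14/5.

y = 3*exp(t)/5 - 13*cos(2*t)*exp(2*t)/5 + 14*exp(2*t)*sin(2*t)/5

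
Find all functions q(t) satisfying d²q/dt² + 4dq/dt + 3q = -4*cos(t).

q = -4*sin(t)/5 - 2*cos(t)/5 + C1*exp(-3*t) + C2*exp(-t)

Characteristic equation r² + 4r + 3 = 0 factors as (r + 3)(r + 1) = 0, so r = -3, -1.
Hence q_h = C1*exp(-3*t) + C2*exp(-t).
Try q_p = A*cos(t) + B*sin(t). Substituting and equating the coefficients of cos(t) and sin(t) gives A = -2/5, B = -4/5, so q_p = -4*sin(t)/5 - 2*cos(t)/5.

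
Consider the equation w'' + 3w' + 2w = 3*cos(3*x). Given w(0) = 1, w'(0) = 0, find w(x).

Characteristic equation r² + 3r + 2 = 0 factors as (r + 2)(r + 1) = 0, so r = -2, -1.
Hence w_h = C1*exp(-2*x) + C2*exp(-x).
Try w_p = A*cos(3*x) + B*sin(3*x). Substituting and equating the coefficients of cos(3x) and sin(3x) gives A = -21/130, B = 27/130, so w_p = -21*cos(3*x)/130 + 27*sin(3*x)/130.
General solution: w = -21*cos(3*x)/130 + 27*sin(3*x)/130 + C1*exp(-2*x) + C2*exp(-x).
Apply the initial conditions: w(0) = -21/130 + C1 + C2 = 1 and w'(0) = 81/130 - C2 - 2*C1 = 0. Solving gives C1 = -7/13, C2 = 17/10.

w = -21*cos(3*x)/130 - 7*exp(-2*x)/13 + 17*exp(-x)/10 + 27*sin(3*x)/130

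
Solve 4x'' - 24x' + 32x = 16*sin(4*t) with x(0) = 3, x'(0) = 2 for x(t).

x = -7*exp(4*t)/4 - sin(4*t)/20 + 3*cos(4*t)/20 + 23*exp(2*t)/5

Divide through by 4: x'' - 6x' + 8x = 4*sin(4*t).
Characteristic equation r² - 6r + 8 = 0 factors as (r - 2)(r - 4) = 0, so r = 2, 4.
Hence x_h = C1*exp(2*t) + C2*exp(4*t).
Try x_p = A*cos(4*t) + B*sin(4*t). Substituting and equating the coefficients of cos(4t) and sin(4t) gives A = 3/20, B = -1/20, so x_p = -sin(4*t)/20 + 3*cos(4*t)/20.
General solution: x = -sin(4*t)/20 + 3*cos(4*t)/20 + C1*exp(2*t) + C2*exp(4*t).
Apply the initial conditions: x(0) = 3/20 + C1 + C2 = 3 and x'(0) = -1/5 + 2*C1 + 4*C2 = 2. Solving gives C1 = 23/5, C2 = -7/4.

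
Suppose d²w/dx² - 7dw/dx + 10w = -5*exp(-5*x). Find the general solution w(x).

Characteristic equation r² - 7r + 10 = 0 factors as (r - 2)(r - 5) = 0, so r = 2, 5.
Hence w_h = C1*exp(2*x) + C2*exp(5*x).
Try w_p = A*exp(-5*x). Substituting into the equation and dividing by exp(-5*x) gives A = -1/14, so w_p = -exp(-5*x)/14.

w = -exp(-5*x)/14 + C1*exp(2*x) + C2*exp(5*x)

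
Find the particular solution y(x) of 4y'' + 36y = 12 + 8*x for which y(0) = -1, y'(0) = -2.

Divide through by 4: y'' + 9y = 3 + 2*x.
Characteristic equation r² + 9 = 0 has discriminant (0)² - 4·(9) = -36 < 0, so r = ± 3i.
Hence y_h = C1*cos(3*x) + C2*sin(3*x).
For the particular solution try y_p = A0 + A1*x. Substituting and matching coefficients of each power of x gives A0 = 1/3, A1 = 2/9, so y_p = 1/3 + 2*x/9.
General solution: y = 1/3 + 2*x/9 + C1*cos(3*x) + C2*sin(3*x).
Apply the initial conditions: y(0) = 1/3 + C1 = -1 and y'(0) = 2/9 + 3*C2 = -2. Solving gives C1 = -4/3, C2 = -20/27.

y = 1/3 - 20*sin(3*x)/27 - 4*cos(3*x)/3 + 2*x/9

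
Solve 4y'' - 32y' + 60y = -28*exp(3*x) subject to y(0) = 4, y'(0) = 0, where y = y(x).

y = -31*exp(5*x)/4 + 47*exp(3*x)/4 + 7*x*exp(3*x)/2

Divide through by 4: y'' - 8y' + 15y = -7*exp(3*x).
Characteristic equation r² - 8r + 15 = 0 factors as (r - 5)(r - 3) = 0, so r = 5, 3.
Hence y_h = C1*exp(5*x) + C2*exp(3*x).
Since exp(3*x) solves the homogeneous equation (r = 3 is a root of multiplicity 1), multiply the trial by x. Try y_p = A*x*exp(3*x). Substituting into the equation and dividing by exp(3*x) gives A = 7/2, so y_p = 7*x*exp(3*x)/2.
General solution: y = C1*exp(5*x) + C2*exp(3*x) + 7*x*exp(3*x)/2.
Apply the initial conditions: y(0) = C1 + C2 = 4 and y'(0) = 7/2 + 3*C2 + 5*C1 = 0. Solving gives C1 = -31/4, C2 = 47/4.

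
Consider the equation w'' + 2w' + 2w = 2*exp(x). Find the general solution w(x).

Characteristic equation r² + 2r + 2 = 0 has discriminant (2)² - 4·(2) = -4 < 0, so r = -1 ± i.
Hence w_h = C1*cos(x)*exp(-x) + C2*exp(-x)*sin(x).
Try w_p = A*exp(x). Substituting into the equation and dividing by exp(x) gives A = 2/5, so w_p = 2*exp(x)/5.

w = 2*exp(x)/5 + C1*cos(x)*exp(-x) + C2*exp(-x)*sin(x)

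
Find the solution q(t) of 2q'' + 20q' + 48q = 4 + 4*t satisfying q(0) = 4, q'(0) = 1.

Divide through by 2: q'' + 10q' + 24q = 2 + 2*t.
Characteristic equation r² + 10r + 24 = 0 factors as (r + 6)(r + 4) = 0, so r = -6, -4.
Hence q_h = C1*exp(-6*t) + C2*exp(-4*t).
For the particular solution try q_p = A0 + A1*t. Substituting and matching coefficients of each power of t gives A0 = 7/144, A1 = 1/12, so q_p = 7/144 + t/12.
General solution: q = 7/144 + t/12 + C1*exp(-6*t) + C2*exp(-4*t).
Apply the initial conditions: q(0) = 7/144 + C1 + C2 = 4 and q'(0) = 1/12 - 6*C1 - 4*C2 = 1. Solving gives C1 = -301/36, C2 = 197/16.

q = 7/144 - 301*exp(-6*t)/36 + t/12 + 197*exp(-4*t)/16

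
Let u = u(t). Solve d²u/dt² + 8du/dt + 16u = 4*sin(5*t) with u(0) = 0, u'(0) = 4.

Characteristic equation r² + 8r + 16 = 0 has discriminant (8)² - 4·(16) = 0, so r = -4 is a repeated root.
Hence u_h = (C1 + C2*t)*exp(-4*t).
Try u_p = A*cos(5*t) + B*sin(5*t). Substituting and equating the coefficients of cos(5t) and sin(5t) gives A = -160/1681, B = -36/1681, so u_p = -160*cos(5*t)/1681 - 36*sin(5*t)/1681.
General solution: u = -160*cos(5*t)/1681 - 36*sin(5*t)/1681 + C1*exp(-4*t) + C2*t*exp(-4*t).
Apply the initial conditions: u(0) = -160/1681 + C1 = 0 and u'(0) = -180/1681 + C2 - 4*C1 = 4. Solving gives C1 = 160/1681, C2 = 184/41.

u = -160*cos(5*t)/1681 - 36*sin(5*t)/1681 + 160*exp(-4*t)/1681 + 184*t*exp(-4*t)/41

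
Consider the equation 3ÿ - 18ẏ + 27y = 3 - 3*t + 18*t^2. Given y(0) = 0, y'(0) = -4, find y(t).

y = 13/27 - 13*exp(3*t)/27 + 2*t**2/3 + 7*t/9 - 10*t*exp(3*t)/3

Divide through by 3: y'' - 6y' + 9y = 1 - t + 6*t^2.
Characteristic equation r² - 6r + 9 = 0 has discriminant (-6)² - 4·(9) = 0, so r = 3 is a repeated root.
Hence y_h = (C1 + C2*t)*exp(3*t).
For the particular solution try y_p = A0 + A1*t + A2*t^2. Substituting and matching coefficients of each power of t gives A0 = 13/27, A1 = 7/9, A2 = 2/3, so y_p = 13/27 + 2*t^2/3 + 7*t/9.
General solution: y = 13/27 + 2*t^2/3 + 7*t/9 + C1*exp(3*t) + C2*t*exp(3*t).
Apply the initial conditions: y(0) = 13/27 + C1 = 0 and y'(0) = 7/9 + C2 + 3*C1 = -4. Solving gives C1 = -13/27, C2 = -10/3.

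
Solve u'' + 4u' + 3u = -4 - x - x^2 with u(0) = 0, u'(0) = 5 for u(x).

Characteristic equation r² + 4r + 3 = 0 factors as (r + 1)(r + 3) = 0, so r = -1, -3.
Hence u_h = C1*exp(-x) + C2*exp(-3*x).
For the particular solution try u_p = A0 + A1*x + A2*x^2. Substituting and matching coefficients of each power of x gives A0 = -50/27, A1 = 5/9, A2 = -1/3, so u_p = -50/27 - x^2/3 + 5*x/9.
General solution: u = -50/27 - x^2/3 + 5*x/9 + C1*exp(-x) + C2*exp(-3*x).
Apply the initial conditions: u(0) = -50/27 + C1 + C2 = 0 and u'(0) = 5/9 - C1 - 3*C2 = 5. Solving gives C1 = 5, C2 = -85/27.

u = -50/27 + 5*exp(-x) - 85*exp(-3*x)/27 - x**2/3 + 5*x/9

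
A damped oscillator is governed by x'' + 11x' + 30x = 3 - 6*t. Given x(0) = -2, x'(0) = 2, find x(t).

Characteristic equation r² + 11r + 30 = 0 factors as (r + 5)(r + 6) = 0, so r = -5, -6.
Hence x_h = C1*exp(-5*t) + C2*exp(-6*t).
For the particular solution try x_p = A0 + A1*t. Substituting and matching coefficients of each power of t gives A0 = 13/75, A1 = -1/5, so x_p = 13/75 - t/5.
General solution: x = 13/75 - t/5 + C1*exp(-5*t) + C2*exp(-6*t).
Apply the initial conditions: x(0) = 13/75 + C1 + C2 = -2 and x'(0) = -1/5 - 6*C2 - 5*C1 = 2. Solving gives C1 = -271/25, C2 = 26/3.

x = 13/75 - 271*exp(-5*t)/25 - t/5 + 26*exp(-6*t)/3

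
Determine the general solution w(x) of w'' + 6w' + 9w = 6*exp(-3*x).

w = C1*exp(-3*x) + 3*x**2*exp(-3*x) + C2*x*exp(-3*x)

Characteristic equation r² + 6r + 9 = 0 has discriminant (6)² - 4·(9) = 0, so r = -3 is a repeated root.
Hence w_h = (C1 + C2*x)*exp(-3*x).
Since exp(-3*x) solves the homogeneous equation (r = -3 is a root of multiplicity 2), multiply the trial by x^2. Try w_p = A*x^2*exp(-3*x). Substituting into the equation and dividing by exp(-3*x) gives A = 3, so w_p = 3*x^2*exp(-3*x).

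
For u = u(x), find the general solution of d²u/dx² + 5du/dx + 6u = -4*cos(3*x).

u = -10*sin(3*x)/39 + 2*cos(3*x)/39 + C1*exp(-2*x) + C2*exp(-3*x)

Characteristic equation r² + 5r + 6 = 0 factors as (r + 2)(r + 3) = 0, so r = -2, -3.
Hence u_h = C1*exp(-2*x) + C2*exp(-3*x).
Try u_p = A*cos(3*x) + B*sin(3*x). Substituting and equating the coefficients of cos(3x) and sin(3x) gives A = 2/39, B = -10/39, so u_p = -10*sin(3*x)/39 + 2*cos(3*x)/39.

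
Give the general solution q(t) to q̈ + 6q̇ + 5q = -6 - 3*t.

q = -12/25 - 3*t/5 + C1*exp(-t) + C2*exp(-5*t)

Characteristic equation r² + 6r + 5 = 0 factors as (r + 1)(r + 5) = 0, so r = -1, -5.
Hence q_h = C1*exp(-t) + C2*exp(-5*t).
For the particular solution try q_p = A0 + A1*t. Substituting and matching coefficients of each power of t gives A0 = -12/25, A1 = -3/5, so q_p = -12/25 - 3*t/5.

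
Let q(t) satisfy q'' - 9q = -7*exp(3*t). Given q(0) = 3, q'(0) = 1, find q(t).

q = 41*exp(-3*t)/36 + 67*exp(3*t)/36 - 7*t*exp(3*t)/6

Characteristic equation r² - 9 = 0 factors as (r - 3)(r + 3) = 0, so r = 3, -3.
Hence q_h = C1*exp(3*t) + C2*exp(-3*t).
Since exp(3*t) solves the homogeneous equation (r = 3 is a root of multiplicity 1), multiply the trial by t. Try q_p = A*t*exp(3*t). Substituting into the equation and dividing by exp(3*t) gives A = -7/6, so q_p = -7*t*exp(3*t)/6.
General solution: q = C1*exp(3*t) + C2*exp(-3*t) - 7*t*exp(3*t)/6.
Apply the initial conditions: q(0) = C1 + C2 = 3 and q'(0) = -7/6 - 3*C2 + 3*C1 = 1. Solving gives C1 = 67/36, C2 = 41/36.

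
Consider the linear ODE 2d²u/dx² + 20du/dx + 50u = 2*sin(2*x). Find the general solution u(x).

Divide through by 2: u'' + 10u' + 25u = sin(2*x).
Characteristic equation r² + 10r + 25 = 0 has discriminant (10)² - 4·(25) = 0, so r = -5 is a repeated root.
Hence u_h = (C1 + C2*x)*exp(-5*x).
Try u_p = A*cos(2*x) + B*sin(2*x). Substituting and equating the coefficients of cos(2x) and sin(2x) gives A = -20/841, B = 21/841, so u_p = -20*cos(2*x)/841 + 21*sin(2*x)/841.

u = -20*cos(2*x)/841 + 21*sin(2*x)/841 + C1*exp(-5*x) + C2*x*exp(-5*x)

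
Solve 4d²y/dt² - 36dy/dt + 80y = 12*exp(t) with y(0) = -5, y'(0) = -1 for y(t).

Divide through by 4: y'' - 9y' + 20y = 3*exp(t).
Characteristic equation r² - 9r + 20 = 0 factors as (r - 5)(r - 4) = 0, so r = 5, 4.
Hence y_h = C1*exp(5*t) + C2*exp(4*t).
Try y_p = A*exp(t). Substituting into the equation and dividing by exp(t) gives A = 1/4, so y_p = exp(t)/4.
General solution: y = exp(t)/4 + C1*exp(5*t) + C2*exp(4*t).
Apply the initial conditions: y(0) = 1/4 + C1 + C2 = -5 and y'(0) = 1/4 + 4*C2 + 5*C1 = -1. Solving gives C1 = 79/4, C2 = -25.

y = -25*exp(4*t) + exp(t)/4 + 79*exp(5*t)/4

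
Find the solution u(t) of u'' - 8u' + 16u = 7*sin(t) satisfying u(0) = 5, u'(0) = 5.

u = 56*cos(t)/289 + 105*sin(t)/289 + 1389*exp(4*t)/289 - 248*t*exp(4*t)/17

Characteristic equation r² - 8r + 16 = 0 has discriminant (-8)² - 4·(16) = 0, so r = 4 is a repeated root.
Hence u_h = (C1 + C2*t)*exp(4*t).
Try u_p = A*cos(t) + B*sin(t). Substituting and equating the coefficients of cos(t) and sin(t) gives A = 56/289, B = 105/289, so u_p = 56*cos(t)/289 + 105*sin(t)/289.
General solution: u = 56*cos(t)/289 + 105*sin(t)/289 + C1*exp(4*t) + C2*t*exp(4*t).
Apply the initial conditions: u(0) = 56/289 + C1 = 5 and u'(0) = 105/289 + C2 + 4*C1 = 5. Solving gives C1 = 1389/289, C2 = -248/17.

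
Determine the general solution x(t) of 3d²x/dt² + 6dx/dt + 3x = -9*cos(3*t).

Divide through by 3: x'' + 2x' + x = -3*cos(3*t).
Characteristic equation r² + 2r + 1 = 0 has discriminant (2)² - 4·(1) = 0, so r = -1 is a repeated root.
Hence x_h = (C1 + C2*t)*exp(-t).
Try x_p = A*cos(3*t) + B*sin(3*t). Substituting and equating the coefficients of cos(3t) and sin(3t) gives A = 6/25, B = -9/50, so x_p = -9*sin(3*t)/50 + 6*cos(3*t)/25.

x = -9*sin(3*t)/50 + 6*cos(3*t)/25 + C1*exp(-t) + C2*t*exp(-t)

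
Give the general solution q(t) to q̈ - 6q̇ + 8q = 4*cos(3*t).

Characteristic equation r² - 6r + 8 = 0 factors as (r - 2)(r - 4) = 0, so r = 2, 4.
Hence q_h = C1*exp(2*t) + C2*exp(4*t).
Try q_p = A*cos(3*t) + B*sin(3*t). Substituting and equating the coefficients of cos(3t) and sin(3t) gives A = -4/325, B = -72/325, so q_p = -72*sin(3*t)/325 - 4*cos(3*t)/325.

q = -72*sin(3*t)/325 - 4*cos(3*t)/325 + C1*exp(2*t) + C2*exp(4*t)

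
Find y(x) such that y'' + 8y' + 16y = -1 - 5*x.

Characteristic equation r² + 8r + 16 = 0 has discriminant (8)² - 4·(16) = 0, so r = -4 is a repeated root.
Hence y_h = (C1 + C2*x)*exp(-4*x).
For the particular solution try y_p = A0 + A1*x. Substituting and matching coefficients of each power of x gives A0 = 3/32, A1 = -5/16, so y_p = 3/32 - 5*x/16.

y = 3/32 - 5*x/16 + C1*exp(-4*x) + C2*x*exp(-4*x)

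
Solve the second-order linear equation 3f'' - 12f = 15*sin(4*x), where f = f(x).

f = -sin(4*x)/4 + C1*exp(-2*x) + C2*exp(2*x)

Divide through by 3: f'' - 4f = 5*sin(4*x).
Characteristic equation r² - 4 = 0 factors as (r + 2)(r - 2) = 0, so r = -2, 2.
Hence f_h = C1*exp(-2*x) + C2*exp(2*x).
Try f_p = A*cos(4*x) + B*sin(4*x). Substituting and equating the coefficients of cos(4x) and sin(4x) gives A = 0, B = -1/4, so f_p = -sin(4*x)/4.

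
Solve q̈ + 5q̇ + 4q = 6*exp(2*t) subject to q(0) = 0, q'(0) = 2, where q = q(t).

Characteristic equation r² + 5r + 4 = 0 factors as (r + 1)(r + 4) = 0, so r = -1, -4.
Hence q_h = C1*exp(-t) + C2*exp(-4*t).
Try q_p = A*exp(2*t). Substituting into the equation and dividing by exp(2*t) gives A = 1/3, so q_p = exp(2*t)/3.
General solution: q = exp(2*t)/3 + C1*exp(-t) + C2*exp(-4*t).
Apply the initial conditions: q(0) = 1/3 + C1 + C2 = 0 and q'(0) = 2/3 - C1 - 4*C2 = 2. Solving gives C1 = 0, C2 = -1/3.

q = -exp(-4*t)/3 + exp(2*t)/3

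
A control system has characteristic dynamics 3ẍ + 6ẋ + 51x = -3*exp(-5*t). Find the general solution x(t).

Divide through by 3: x'' + 2x' + 17x = -exp(-5*t).
Characteristic equation r² + 2r + 17 = 0 has discriminant (2)² - 4·(17) = -64 < 0, so r = -1 ± 4i.
Hence x_h = C1*cos(4*t)*exp(-t) + C2*exp(-t)*sin(4*t).
Try x_p = A*exp(-5*t). Substituting into the equation and dividing by exp(-5*t) gives A = -1/32, so x_p = -exp(-5*t)/32.

x = -exp(-5*t)/32 + C1*cos(4*t)*exp(-t) + C2*exp(-t)*sin(4*t)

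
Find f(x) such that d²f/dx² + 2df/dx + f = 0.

Characteristic equation r² + 2r + 1 = 0 has discriminant (2)² - 4·(1) = 0, so r = -1 is a repeated root.
Hence f_h = (C1 + C2*x)*exp(-x).

f = C1*exp(-x) + C2*x*exp(-x)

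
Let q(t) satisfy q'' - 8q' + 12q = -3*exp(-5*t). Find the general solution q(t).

q = -3*exp(-5*t)/77 + C1*exp(6*t) + C2*exp(2*t)

Characteristic equation r² - 8r + 12 = 0 factors as (r - 6)(r - 2) = 0, so r = 6, 2.
Hence q_h = C1*exp(6*t) + C2*exp(2*t).
Try q_p = A*exp(-5*t). Substituting into the equation and dividing by exp(-5*t) gives A = -3/77, so q_p = -3*exp(-5*t)/77.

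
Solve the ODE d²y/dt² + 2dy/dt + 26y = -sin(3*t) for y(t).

y = -17*sin(3*t)/325 + 6*cos(3*t)/325 + C1*cos(5*t)*exp(-t) + C2*exp(-t)*sin(5*t)

Characteristic equation r² + 2r + 26 = 0 has discriminant (2)² - 4·(26) = -100 < 0, so r = -1 ± 5i.
Hence y_h = C1*cos(5*t)*exp(-t) + C2*exp(-t)*sin(5*t).
Try y_p = A*cos(3*t) + B*sin(3*t). Substituting and equating the coefficients of cos(3t) and sin(3t) gives A = 6/325, B = -17/325, so y_p = -17*sin(3*t)/325 + 6*cos(3*t)/325.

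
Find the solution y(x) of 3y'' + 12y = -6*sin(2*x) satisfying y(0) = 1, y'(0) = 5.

Divide through by 3: y'' + 4y = -2*sin(2*x).
Characteristic equation r² + 4 = 0 has discriminant (0)² - 4·(4) = -16 < 0, so r = ± 2i.
Hence y_h = C1*cos(2*x) + C2*sin(2*x).
Since ±2i are characteristic roots, multiply the trial by x. Try y_p = x*(A*cos(2*x) + B*sin(2*x)). Substituting and equating the coefficients of cos(2x) and sin(2x) gives A = 1/2, B = 0, so y_p = x*cos(2*x)/2.
General solution: y = C1*cos(2*x) + C2*sin(2*x) + x*cos(2*x)/2.
Apply the initial conditions: y(0) = C1 = 1 and y'(0) = 1/2 + 2*C2 = 5. Solving gives C1 = 1, C2 = 9/4.

y = 9*sin(2*x)/4 + x*cos(2*x)/2 + cos(2*x)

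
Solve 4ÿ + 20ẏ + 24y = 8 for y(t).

y = 1/3 + C1*exp(-3*t) + C2*exp(-2*t)

Divide through by 4: y'' + 5y' + 6y = 2.
Characteristic equation r² + 5r + 6 = 0 factors as (r + 3)(r + 2) = 0, so r = -3, -2.
Hence y_h = C1*exp(-3*t) + C2*exp(-2*t).
For the particular solution try y_p = A0. Substituting and matching coefficients of each power of t gives A0 = 1/3, so y_p = 1/3.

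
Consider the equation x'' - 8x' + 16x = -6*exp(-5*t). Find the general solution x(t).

Characteristic equation r² - 8r + 16 = 0 has discriminant (-8)² - 4·(16) = 0, so r = 4 is a repeated root.
Hence x_h = (C1 + C2*t)*exp(4*t).
Try x_p = A*exp(-5*t). Substituting into the equation and dividing by exp(-5*t) gives A = -2/27, so x_p = -2*exp(-5*t)/27.

x = -2*exp(-5*t)/27 + C1*exp(4*t) + C2*t*exp(4*t)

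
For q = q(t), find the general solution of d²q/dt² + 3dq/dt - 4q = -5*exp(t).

q = C1*exp(t) + C2*exp(-4*t) - t*exp(t)

Characteristic equation r² + 3r - 4 = 0 factors as (r - 1)(r + 4) = 0, so r = 1, -4.
Hence q_h = C1*exp(t) + C2*exp(-4*t).
Since exp(t) solves the homogeneous equation (r = 1 is a root of multiplicity 1), multiply the trial by t. Try q_p = A*t*exp(t). Substituting into the equation and dividing by exp(t) gives A = -1, so q_p = -t*exp(t).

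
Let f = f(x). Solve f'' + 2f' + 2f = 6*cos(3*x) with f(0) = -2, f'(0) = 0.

Characteristic equation r² + 2r + 2 = 0 has discriminant (2)² - 4·(2) = -4 < 0, so r = -1 ± i.
Hence f_h = C1*cos(x)*exp(-x) + C2*exp(-x)*sin(x).
Try f_p = A*cos(3*x) + B*sin(3*x). Substituting and equating the coefficients of cos(3x) and sin(3x) gives A = -42/85, B = 36/85, so f_p = -42*cos(3*x)/85 + 36*sin(3*x)/85.
General solution: f = -42*cos(3*x)/85 + 36*sin(3*x)/85 + C1*cos(x)*exp(-x) + C2*exp(-x)*sin(x).
Apply the initial conditions: f(0) = -42/85 + C1 = -2 and f'(0) = 108/85 + C2 - C1 = 0. Solving gives C1 = -128/85, C2 = -236/85.

f = -42*cos(3*x)/85 + 36*sin(3*x)/85 - 236*exp(-x)*sin(x)/85 - 128*cos(x)*exp(-x)/85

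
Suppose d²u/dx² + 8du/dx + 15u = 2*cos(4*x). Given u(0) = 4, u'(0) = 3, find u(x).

u = -605*exp(-5*x)/82 - 2*cos(4*x)/1025 + 64*sin(4*x)/1025 + 569*exp(-3*x)/50

Characteristic equation r² + 8r + 15 = 0 factors as (r + 5)(r + 3) = 0, so r = -5, -3.
Hence u_h = C1*exp(-5*x) + C2*exp(-3*x).
Try u_p = A*cos(4*x) + B*sin(4*x). Substituting and equating the coefficients of cos(4x) and sin(4x) gives A = -2/1025, B = 64/1025, so u_p = -2*cos(4*x)/1025 + 64*sin(4*x)/1025.
General solution: u = -2*cos(4*x)/1025 + 64*sin(4*x)/1025 + C1*exp(-5*x) + C2*exp(-3*x).
Apply the initial conditions: u(0) = -2/1025 + C1 + C2 = 4 and u'(0) = 256/1025 - 5*C1 - 3*C2 = 3. Solving gives C1 = -605/82, C2 = 569/50.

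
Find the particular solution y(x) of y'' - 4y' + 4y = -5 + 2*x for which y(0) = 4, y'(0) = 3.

Characteristic equation r² - 4r + 4 = 0 has discriminant (-4)² - 4·(4) = 0, so r = 2 is a repeated root.
Hence y_h = (C1 + C2*x)*exp(2*x).
For the particular solution try y_p = A0 + A1*x. Substituting and matching coefficients of each power of x gives A0 = -3/4, A1 = 1/2, so y_p = -3/4 + x/2.
General solution: y = -3/4 + x/2 + C1*exp(2*x) + C2*x*exp(2*x).
Apply the initial conditions: y(0) = -3/4 + C1 = 4 and y'(0) = 1/2 + C2 + 2*C1 = 3. Solving gives C1 = 19/4, C2 = -7.

y = -3/4 + x/2 + 19*exp(2*x)/4 - 7*x*exp(2*x)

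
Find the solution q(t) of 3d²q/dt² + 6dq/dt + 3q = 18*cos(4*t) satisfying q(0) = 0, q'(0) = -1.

Divide through by 3: q'' + 2q' + q = 6*cos(4*t).
Characteristic equation r² + 2r + 1 = 0 has discriminant (2)² - 4·(1) = 0, so r = -1 is a repeated root.
Hence q_h = (C1 + C2*t)*exp(-t).
Try q_p = A*cos(4*t) + B*sin(4*t). Substituting and equating the coefficients of cos(4t) and sin(4t) gives A = -90/289, B = 48/289, so q_p = -90*cos(4*t)/289 + 48*sin(4*t)/289.
General solution: q = -90*cos(4*t)/289 + 48*sin(4*t)/289 + C1*exp(-t) + C2*t*exp(-t).
Apply the initial conditions: q(0) = -90/289 + C1 = 0 and q'(0) = 192/289 + C2 - C1 = -1. Solving gives C1 = 90/289, C2 = -23/17.

q = -90*cos(4*t)/289 + 48*sin(4*t)/289 + 90*exp(-t)/289 - 23*t*exp(-t)/17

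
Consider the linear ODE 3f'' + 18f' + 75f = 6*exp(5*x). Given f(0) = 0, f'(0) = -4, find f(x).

Divide through by 3: f'' + 6f' + 25f = 2*exp(5*x).
Characteristic equation r² + 6r + 25 = 0 has discriminant (6)² - 4·(25) = -64 < 0, so r = -3 ± 4i.
Hence f_h = C1*cos(4*x)*exp(-3*x) + C2*exp(-3*x)*sin(4*x).
Try f_p = A*exp(5*x). Substituting into the equation and dividing by exp(5*x) gives A = 1/40, so f_p = exp(5*x)/40.
General solution: f = exp(5*x)/40 + C1*cos(4*x)*exp(-3*x) + C2*exp(-3*x)*sin(4*x).
Apply the initial conditions: f(0) = 1/40 + C1 = 0 and f'(0) = 1/8 - 3*C1 + 4*C2 = -4. Solving gives C1 = -1/40, C2 = -21/20.

f = exp(5*x)/40 - 21*exp(-3*x)*sin(4*x)/20 - cos(4*x)*exp(-3*x)/40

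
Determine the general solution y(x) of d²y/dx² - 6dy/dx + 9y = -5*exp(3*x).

y = C1*exp(3*x) - 5*x**2*exp(3*x)/2 + C2*x*exp(3*x)

Characteristic equation r² - 6r + 9 = 0 has discriminant (-6)² - 4·(9) = 0, so r = 3 is a repeated root.
Hence y_h = (C1 + C2*x)*exp(3*x).
Since exp(3*x) solves the homogeneous equation (r = 3 is a root of multiplicity 2), multiply the trial by x^2. Try y_p = A*x^2*exp(3*x). Substituting into the equation and dividing by exp(3*x) gives A = -5/2, so y_p = -5*x^2*exp(3*x)/2.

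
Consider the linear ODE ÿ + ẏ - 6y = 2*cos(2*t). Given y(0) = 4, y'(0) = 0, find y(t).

y = -5*cos(2*t)/26 + sin(2*t)/26 + 5*exp(2*t)/2 + 22*exp(-3*t)/13

Characteristic equation r² + r - 6 = 0 factors as (r + 3)(r - 2) = 0, so r = -3, 2.
Hence y_h = C1*exp(-3*t) + C2*exp(2*t).
Try y_p = A*cos(2*t) + B*sin(2*t). Substituting and equating the coefficients of cos(2t) and sin(2t) gives A = -5/26, B = 1/26, so y_p = -5*cos(2*t)/26 + sin(2*t)/26.
General solution: y = -5*cos(2*t)/26 + sin(2*t)/26 + C1*exp(-3*t) + C2*exp(2*t).
Apply the initial conditions: y(0) = -5/26 + C1 + C2 = 4 and y'(0) = 1/13 - 3*C1 + 2*C2 = 0. Solving gives C1 = 22/13, C2 = 5/2.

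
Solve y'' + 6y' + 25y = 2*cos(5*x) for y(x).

Characteristic equation r² + 6r + 25 = 0 has discriminant (6)² - 4·(25) = -64 < 0, so r = -3 ± 4i.
Hence y_h = C1*cos(4*x)*exp(-3*x) + C2*exp(-3*x)*sin(4*x).
Try y_p = A*cos(5*x) + B*sin(5*x). Substituting and equating the coefficients of cos(5x) and sin(5x) gives A = 0, B = 1/15, so y_p = sin(5*x)/15.

y = sin(5*x)/15 + C1*cos(4*x)*exp(-3*x) + C2*exp(-3*x)*sin(4*x)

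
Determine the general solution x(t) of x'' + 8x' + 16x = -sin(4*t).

x = cos(4*t)/32 + C1*exp(-4*t) + C2*t*exp(-4*t)

Characteristic equation r² + 8r + 16 = 0 has discriminant (8)² - 4·(16) = 0, so r = -4 is a repeated root.
Hence x_h = (C1 + C2*t)*exp(-4*t).
Try x_p = A*cos(4*t) + B*sin(4*t). Substituting and equating the coefficients of cos(4t) and sin(4t) gives A = 1/32, B = 0, so x_p = cos(4*t)/32.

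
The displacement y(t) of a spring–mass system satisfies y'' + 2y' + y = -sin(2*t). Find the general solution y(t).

y = 3*sin(2*t)/25 + 4*cos(2*t)/25 + C1*exp(-t) + C2*t*exp(-t)

Characteristic equation r² + 2r + 1 = 0 has discriminant (2)² - 4·(1) = 0, so r = -1 is a repeated root.
Hence y_h = (C1 + C2*t)*exp(-t).
Try y_p = A*cos(2*t) + B*sin(2*t). Substituting and equating the coefficients of cos(2t) and sin(2t) gives A = 4/25, B = 3/25, so y_p = 3*sin(2*t)/25 + 4*cos(2*t)/25.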